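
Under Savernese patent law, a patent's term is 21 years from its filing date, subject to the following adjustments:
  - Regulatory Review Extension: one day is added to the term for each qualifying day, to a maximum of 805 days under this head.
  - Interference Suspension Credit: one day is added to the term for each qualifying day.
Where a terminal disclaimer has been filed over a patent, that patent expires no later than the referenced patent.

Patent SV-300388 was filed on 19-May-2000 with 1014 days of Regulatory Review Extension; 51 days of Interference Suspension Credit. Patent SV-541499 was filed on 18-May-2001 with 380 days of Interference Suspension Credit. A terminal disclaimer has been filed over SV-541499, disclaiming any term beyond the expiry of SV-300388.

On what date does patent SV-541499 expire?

Natural term of SV-541499:
  Base: filing + 21 years → 18 May 2022.
  Interference Suspension Credit: +380 days → 2 June 2023.
Expiry of referenced patent SV-300388:
  Base: filing + 21 years → 19 May 2021.
  Regulatory Review Extension: 1014 days claimed exceeds the 805-day cap, so +805 days → 2 August 2023.
  Interference Suspension Credit: +51 days → 22 September 2023.
Terminal disclaimer: SV-541499 expires on the earlier of 2 June 2023 and 22 September 2023.

June 2, 2023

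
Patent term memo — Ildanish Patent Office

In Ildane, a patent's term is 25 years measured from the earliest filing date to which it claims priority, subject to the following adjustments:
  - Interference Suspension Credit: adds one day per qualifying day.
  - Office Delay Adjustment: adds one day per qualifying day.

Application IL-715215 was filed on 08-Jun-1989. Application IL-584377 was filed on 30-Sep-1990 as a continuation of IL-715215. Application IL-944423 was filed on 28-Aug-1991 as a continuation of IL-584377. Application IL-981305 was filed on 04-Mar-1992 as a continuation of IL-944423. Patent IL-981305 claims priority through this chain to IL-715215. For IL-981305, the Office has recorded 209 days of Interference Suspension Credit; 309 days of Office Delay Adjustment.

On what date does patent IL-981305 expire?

2015-11-08

Earliest priority filing: 8 June 1989.
Base term: 8 June 1989 + 25 years → 8 June 2014.
Interference Suspension Credit: +209 days → 3 January 2015.
Office Delay Adjustment: +309 days → 8 November 2015.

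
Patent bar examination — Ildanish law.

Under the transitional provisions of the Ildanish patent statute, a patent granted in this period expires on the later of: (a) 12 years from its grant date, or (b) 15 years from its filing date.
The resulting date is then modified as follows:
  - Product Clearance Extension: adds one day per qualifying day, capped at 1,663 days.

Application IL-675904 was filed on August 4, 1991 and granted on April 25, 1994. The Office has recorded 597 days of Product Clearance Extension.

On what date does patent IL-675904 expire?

(a) grant + 12 years → 25 April 2006.
(b) filing + 15 years → 4 August 2006.
Later of the two: 4 August 2006.
Product Clearance Extension: 597 days (within the 1663-day cap) → +597 days → 23 March 2008.

March 23, 2008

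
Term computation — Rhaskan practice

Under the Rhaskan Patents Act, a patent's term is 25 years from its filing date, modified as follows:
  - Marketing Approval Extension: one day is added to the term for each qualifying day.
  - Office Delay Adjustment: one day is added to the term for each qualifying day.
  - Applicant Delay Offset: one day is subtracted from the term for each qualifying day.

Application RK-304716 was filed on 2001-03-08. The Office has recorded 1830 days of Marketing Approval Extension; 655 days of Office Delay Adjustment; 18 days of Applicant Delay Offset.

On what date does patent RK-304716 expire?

Base term: filing date + 25 years → 8 March 2026.
Marketing Approval Extension: +1830 days → 12 March 2031.
Office Delay Adjustment: +655 days → 26 December 2032.
Applicant Delay Offset: −18 days → 8 December 2032.

December 8, 2032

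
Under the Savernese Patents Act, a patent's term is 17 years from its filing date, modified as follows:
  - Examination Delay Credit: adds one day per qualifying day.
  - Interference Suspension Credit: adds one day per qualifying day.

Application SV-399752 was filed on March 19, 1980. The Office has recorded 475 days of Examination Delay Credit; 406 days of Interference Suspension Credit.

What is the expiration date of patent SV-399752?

Base term: filing date + 17 years → 19 March 1997.
Examination Delay Credit: +475 days → 7 July 1998.
Interference Suspension Credit: +406 days → 17 August 1999.

1999-08-17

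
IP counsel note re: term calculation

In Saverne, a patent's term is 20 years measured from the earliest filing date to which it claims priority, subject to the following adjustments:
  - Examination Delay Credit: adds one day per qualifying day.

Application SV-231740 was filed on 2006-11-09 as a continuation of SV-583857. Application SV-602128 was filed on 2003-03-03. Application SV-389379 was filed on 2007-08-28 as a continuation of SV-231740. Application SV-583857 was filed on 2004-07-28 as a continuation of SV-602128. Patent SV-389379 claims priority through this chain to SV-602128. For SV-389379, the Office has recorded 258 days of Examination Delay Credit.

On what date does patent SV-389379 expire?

November 16, 2023

Earliest priority filing: 3 March 2003.
Base term: 3 March 2003 + 20 years → 3 March 2023.
Examination Delay Credit: +258 days → 16 November 2023.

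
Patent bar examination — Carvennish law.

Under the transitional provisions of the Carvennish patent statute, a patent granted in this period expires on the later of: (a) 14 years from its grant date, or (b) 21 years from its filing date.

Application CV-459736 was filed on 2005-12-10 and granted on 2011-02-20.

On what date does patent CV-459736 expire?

December 10, 2026

(a) grant + 14 years → 20 February 2025.
(b) filing + 21 years → 10 December 2026.
Later of the two: 10 December 2026.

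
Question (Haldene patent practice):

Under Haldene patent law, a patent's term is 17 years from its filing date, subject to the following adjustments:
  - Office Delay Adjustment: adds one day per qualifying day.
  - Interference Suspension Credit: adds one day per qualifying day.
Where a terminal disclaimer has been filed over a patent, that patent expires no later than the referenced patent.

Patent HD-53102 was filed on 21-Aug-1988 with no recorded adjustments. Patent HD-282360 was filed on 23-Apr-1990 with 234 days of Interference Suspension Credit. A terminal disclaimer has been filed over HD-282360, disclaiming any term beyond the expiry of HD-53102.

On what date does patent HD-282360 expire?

August 21, 2005

Natural term of HD-282360:
  Base: filing + 17 years → 23 April 2007.
  Interference Suspension Credit: +234 days → 13 December 2007.
Expiry of referenced patent HD-53102:
  Base: filing + 17 years → 21 August 2005.
Terminal disclaimer: HD-282360 expires on the earlier of 13 December 2007 and 21 August 2005.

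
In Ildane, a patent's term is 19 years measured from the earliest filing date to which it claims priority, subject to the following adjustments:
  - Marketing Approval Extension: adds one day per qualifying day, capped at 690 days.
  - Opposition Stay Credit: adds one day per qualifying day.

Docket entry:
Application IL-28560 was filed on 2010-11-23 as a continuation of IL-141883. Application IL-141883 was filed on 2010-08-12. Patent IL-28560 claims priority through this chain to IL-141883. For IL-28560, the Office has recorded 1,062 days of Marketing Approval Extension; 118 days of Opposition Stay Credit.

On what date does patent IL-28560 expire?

Earliest priority filing: 12 August 2010.
Base term: 12 August 2010 + 19 years → 12 August 2029.
Marketing Approval Extension: 1062 days claimed exceeds the 690-day cap, so +690 days → 3 July 2031.
Opposition Stay Credit: +118 days → 29 October 2031.

2031-10-29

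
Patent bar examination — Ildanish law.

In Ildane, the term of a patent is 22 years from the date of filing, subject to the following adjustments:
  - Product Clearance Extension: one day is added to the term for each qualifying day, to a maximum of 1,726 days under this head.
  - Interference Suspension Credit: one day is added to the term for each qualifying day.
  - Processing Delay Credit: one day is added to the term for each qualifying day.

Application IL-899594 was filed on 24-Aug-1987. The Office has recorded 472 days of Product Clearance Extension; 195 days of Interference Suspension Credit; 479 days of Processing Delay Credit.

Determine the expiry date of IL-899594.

October 13, 2012

Base term: filing date + 22 years → 24 August 2009.
Product Clearance Extension: 472 days (within the 1726-day cap) → +472 days → 9 December 2010.
Interference Suspension Credit: +195 days → 22 June 2011.
Processing Delay Credit: +479 days → 13 October 2012.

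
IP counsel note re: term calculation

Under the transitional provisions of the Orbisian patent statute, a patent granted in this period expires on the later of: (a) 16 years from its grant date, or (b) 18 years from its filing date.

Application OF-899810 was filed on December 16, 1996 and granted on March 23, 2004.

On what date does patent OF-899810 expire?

(a) grant + 16 years → 23 March 2020.
(b) filing + 18 years → 16 December 2014.
Later of the two: 23 March 2020.

March 23, 2020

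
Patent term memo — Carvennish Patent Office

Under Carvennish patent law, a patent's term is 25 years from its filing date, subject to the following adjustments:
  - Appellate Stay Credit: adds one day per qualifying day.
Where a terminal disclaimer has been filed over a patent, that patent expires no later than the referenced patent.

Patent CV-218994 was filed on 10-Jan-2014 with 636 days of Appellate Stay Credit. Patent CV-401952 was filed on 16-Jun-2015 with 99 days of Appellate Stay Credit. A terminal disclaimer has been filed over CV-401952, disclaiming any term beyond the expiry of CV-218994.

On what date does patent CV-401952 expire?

2040-09-23

Natural term of CV-401952:
  Base: filing + 25 years → 16 June 2040.
  Appellate Stay Credit: +99 days → 23 September 2040.
Expiry of referenced patent CV-218994:
  Base: filing + 25 years → 10 January 2039.
  Appellate Stay Credit: +636 days → 7 October 2040.
Terminal disclaimer: CV-401952 expires on the earlier of 23 September 2040 and 7 October 2040.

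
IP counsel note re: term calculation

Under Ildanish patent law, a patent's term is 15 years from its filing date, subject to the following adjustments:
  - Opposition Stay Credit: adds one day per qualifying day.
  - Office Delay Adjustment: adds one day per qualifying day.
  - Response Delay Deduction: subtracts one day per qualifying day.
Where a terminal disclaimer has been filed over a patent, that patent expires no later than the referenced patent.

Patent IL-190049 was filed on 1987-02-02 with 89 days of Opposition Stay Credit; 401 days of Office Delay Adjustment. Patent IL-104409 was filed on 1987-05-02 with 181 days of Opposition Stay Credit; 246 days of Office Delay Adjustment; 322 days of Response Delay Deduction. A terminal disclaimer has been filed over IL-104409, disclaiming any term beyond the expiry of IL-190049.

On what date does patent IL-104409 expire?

2002-08-15

Natural term of IL-104409:
  Base: filing + 15 years → 2 May 2002.
  Opposition Stay Credit: +181 days → 30 October 2002.
  Office Delay Adjustment: +246 days → 3 July 2003.
  Response Delay Deduction: −322 days → 15 August 2002.
Expiry of referenced patent IL-190049:
  Base: filing + 15 years → 2 February 2002.
  Opposition Stay Credit: +89 days → 2 May 2002.
  Office Delay Adjustment: +401 days → 7 June 2003.
Terminal disclaimer: IL-104409 expires on the earlier of 15 August 2002 and 7 June 2003.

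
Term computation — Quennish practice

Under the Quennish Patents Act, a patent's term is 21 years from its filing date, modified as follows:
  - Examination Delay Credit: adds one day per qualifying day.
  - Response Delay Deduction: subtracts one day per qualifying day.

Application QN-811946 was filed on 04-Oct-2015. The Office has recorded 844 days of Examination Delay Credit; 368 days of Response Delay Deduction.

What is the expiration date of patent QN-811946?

2038-01-23

Base term: filing date + 21 years → 4 October 2036.
Examination Delay Credit: +844 days → 26 January 2039.
Response Delay Deduction: −368 days → 23 January 2038.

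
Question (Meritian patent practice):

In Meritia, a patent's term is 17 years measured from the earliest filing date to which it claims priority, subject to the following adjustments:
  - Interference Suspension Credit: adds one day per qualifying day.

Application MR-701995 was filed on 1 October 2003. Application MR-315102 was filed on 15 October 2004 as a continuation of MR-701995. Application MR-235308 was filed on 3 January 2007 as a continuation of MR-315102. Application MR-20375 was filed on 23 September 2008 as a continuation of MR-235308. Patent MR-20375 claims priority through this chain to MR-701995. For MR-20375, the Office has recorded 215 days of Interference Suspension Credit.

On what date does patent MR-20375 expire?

Earliest priority filing: 1 October 2003.
Base term: 1 October 2003 + 17 years → 1 October 2020.
Interference Suspension Credit: +215 days → 4 May 2021.

2021-05-04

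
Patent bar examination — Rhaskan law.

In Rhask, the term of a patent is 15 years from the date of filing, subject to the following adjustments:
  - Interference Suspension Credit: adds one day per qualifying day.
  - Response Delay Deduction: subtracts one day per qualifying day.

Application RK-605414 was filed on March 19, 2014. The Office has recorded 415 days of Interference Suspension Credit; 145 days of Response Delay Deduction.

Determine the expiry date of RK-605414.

2029-12-14

Base term: filing date + 15 years → 19 March 2029.
Interference Suspension Credit: +415 days → 8 May 2030.
Response Delay Deduction: −145 days → 14 December 2029.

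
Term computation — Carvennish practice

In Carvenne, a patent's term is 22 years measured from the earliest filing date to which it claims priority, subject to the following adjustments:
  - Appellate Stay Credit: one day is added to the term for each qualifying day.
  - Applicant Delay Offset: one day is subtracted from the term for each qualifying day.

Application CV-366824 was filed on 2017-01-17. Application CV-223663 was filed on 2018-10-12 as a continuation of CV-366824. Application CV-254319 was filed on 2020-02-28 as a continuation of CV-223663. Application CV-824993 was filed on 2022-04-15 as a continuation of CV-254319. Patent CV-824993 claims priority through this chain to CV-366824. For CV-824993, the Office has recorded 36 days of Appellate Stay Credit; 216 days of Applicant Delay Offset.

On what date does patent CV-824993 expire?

Earliest priority filing: 17 January 2017.
Base term: 17 January 2017 + 22 years → 17 January 2039.
Appellate Stay Credit: +36 days → 22 February 2039.
Applicant Delay Offset: −216 days → 21 July 2038.

July 21, 2038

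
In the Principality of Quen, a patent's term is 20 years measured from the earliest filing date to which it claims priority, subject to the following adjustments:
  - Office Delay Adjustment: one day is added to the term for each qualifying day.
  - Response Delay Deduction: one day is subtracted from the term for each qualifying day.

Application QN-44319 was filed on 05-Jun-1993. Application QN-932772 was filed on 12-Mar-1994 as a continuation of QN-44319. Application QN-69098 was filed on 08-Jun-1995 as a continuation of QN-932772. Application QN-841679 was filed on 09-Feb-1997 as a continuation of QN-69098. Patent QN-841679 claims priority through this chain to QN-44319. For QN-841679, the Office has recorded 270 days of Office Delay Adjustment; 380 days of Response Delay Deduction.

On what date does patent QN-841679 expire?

Earliest priority filing: 5 June 1993.
Base term: 5 June 1993 + 20 years → 5 June 2013.
Office Delay Adjustment: +270 days → 2 March 2014.
Response Delay Deduction: −380 days → 15 February 2013.

2013-02-15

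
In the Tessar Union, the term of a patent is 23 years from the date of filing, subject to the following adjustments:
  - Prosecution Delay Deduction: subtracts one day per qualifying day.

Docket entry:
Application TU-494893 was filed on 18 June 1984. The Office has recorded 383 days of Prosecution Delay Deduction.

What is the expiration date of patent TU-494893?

May 31, 2006

Base term: filing date + 23 years → 18 June 2007.
Prosecution Delay Deduction: −383 days → 31 May 2006.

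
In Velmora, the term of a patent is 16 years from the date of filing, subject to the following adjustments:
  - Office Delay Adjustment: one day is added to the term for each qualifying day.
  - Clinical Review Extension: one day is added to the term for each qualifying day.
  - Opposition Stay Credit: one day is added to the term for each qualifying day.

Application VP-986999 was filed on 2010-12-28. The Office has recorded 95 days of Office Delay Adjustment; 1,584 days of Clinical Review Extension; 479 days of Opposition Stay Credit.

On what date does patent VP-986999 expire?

2032-11-24

Base term: filing date + 16 years → 28 December 2026.
Office Delay Adjustment: +95 days → 2 April 2027.
Clinical Review Extension: +1584 days → 3 August 2031.
Opposition Stay Credit: +479 days → 24 November 2032.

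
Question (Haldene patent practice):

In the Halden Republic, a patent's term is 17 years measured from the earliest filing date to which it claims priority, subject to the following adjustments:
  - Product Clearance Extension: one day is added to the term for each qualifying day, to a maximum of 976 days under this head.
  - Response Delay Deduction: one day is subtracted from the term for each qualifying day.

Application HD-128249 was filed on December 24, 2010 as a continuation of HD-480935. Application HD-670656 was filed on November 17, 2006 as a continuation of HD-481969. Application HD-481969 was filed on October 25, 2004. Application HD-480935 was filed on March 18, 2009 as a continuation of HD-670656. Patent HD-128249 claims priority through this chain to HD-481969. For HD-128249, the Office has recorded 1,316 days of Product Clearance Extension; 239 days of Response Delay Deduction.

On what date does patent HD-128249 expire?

2023-11-01

Earliest priority filing: 25 October 2004.
Base term: 25 October 2004 + 17 years → 25 October 2021.
Product Clearance Extension: 1316 days claimed exceeds the 976-day cap, so +976 days → 27 June 2024.
Response Delay Deduction: −239 days → 1 November 2023.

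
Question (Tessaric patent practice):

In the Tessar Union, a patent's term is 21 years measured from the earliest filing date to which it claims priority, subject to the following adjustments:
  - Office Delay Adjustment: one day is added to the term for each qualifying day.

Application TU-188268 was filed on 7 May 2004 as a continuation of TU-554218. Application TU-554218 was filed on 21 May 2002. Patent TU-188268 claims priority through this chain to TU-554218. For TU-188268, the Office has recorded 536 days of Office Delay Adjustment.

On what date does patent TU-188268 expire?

2024-11-07

Earliest priority filing: 21 May 2002.
Base term: 21 May 2002 + 21 years → 21 May 2023.
Office Delay Adjustment: +536 days → 7 November 2024.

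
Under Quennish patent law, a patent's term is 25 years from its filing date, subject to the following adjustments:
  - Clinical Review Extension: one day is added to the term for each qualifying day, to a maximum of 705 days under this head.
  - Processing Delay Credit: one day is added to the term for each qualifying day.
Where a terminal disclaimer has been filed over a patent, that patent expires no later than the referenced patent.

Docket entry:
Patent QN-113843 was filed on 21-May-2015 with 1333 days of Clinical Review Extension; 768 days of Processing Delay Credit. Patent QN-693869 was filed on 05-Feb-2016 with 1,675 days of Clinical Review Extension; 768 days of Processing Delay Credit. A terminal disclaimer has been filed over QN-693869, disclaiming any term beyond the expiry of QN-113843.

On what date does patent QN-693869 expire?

2044-06-02

Natural term of QN-693869:
  Base: filing + 25 years → 5 February 2041.
  Clinical Review Extension: 1675 days claimed exceeds the 705-day cap, so +705 days → 11 January 2043.
  Processing Delay Credit: +768 days → 17 February 2045.
Expiry of referenced patent QN-113843:
  Base: filing + 25 years → 21 May 2040.
  Clinical Review Extension: 1333 days claimed exceeds the 705-day cap, so +705 days → 26 April 2042.
  Processing Delay Credit: +768 days → 2 June 2044.
Terminal disclaimer: QN-693869 expires on the earlier of 17 February 2045 and 2 June 2044.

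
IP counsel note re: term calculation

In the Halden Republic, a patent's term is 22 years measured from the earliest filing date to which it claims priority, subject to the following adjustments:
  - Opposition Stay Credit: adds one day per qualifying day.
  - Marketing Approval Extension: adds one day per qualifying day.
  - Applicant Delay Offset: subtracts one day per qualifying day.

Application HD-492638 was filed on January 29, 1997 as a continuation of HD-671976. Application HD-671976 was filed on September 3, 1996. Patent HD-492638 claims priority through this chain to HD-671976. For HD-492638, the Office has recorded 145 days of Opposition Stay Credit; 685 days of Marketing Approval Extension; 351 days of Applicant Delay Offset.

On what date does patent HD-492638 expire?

December 26, 2019

Earliest priority filing: 3 September 1996.
Base term: 3 September 1996 + 22 years → 3 September 2018.
Opposition Stay Credit: +145 days → 26 January 2019.
Marketing Approval Extension: +685 days → 11 December 2020.
Applicant Delay Offset: −351 days → 26 December 2019.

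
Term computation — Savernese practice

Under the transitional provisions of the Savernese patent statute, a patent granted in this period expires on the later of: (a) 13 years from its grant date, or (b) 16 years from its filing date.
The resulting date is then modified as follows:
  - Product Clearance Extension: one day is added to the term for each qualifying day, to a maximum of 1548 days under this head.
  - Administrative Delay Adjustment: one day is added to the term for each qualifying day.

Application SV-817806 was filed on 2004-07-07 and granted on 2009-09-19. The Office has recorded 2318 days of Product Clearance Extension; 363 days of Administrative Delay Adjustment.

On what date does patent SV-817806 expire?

(a) grant + 13 years → 19 September 2022.
(b) filing + 16 years → 7 July 2020.
Later of the two: 19 September 2022.
Product Clearance Extension: 2318 days claimed exceeds the 1548-day cap, so +1548 days → 15 December 2026.
Administrative Delay Adjustment: +363 days → 13 December 2027.

December 13, 2027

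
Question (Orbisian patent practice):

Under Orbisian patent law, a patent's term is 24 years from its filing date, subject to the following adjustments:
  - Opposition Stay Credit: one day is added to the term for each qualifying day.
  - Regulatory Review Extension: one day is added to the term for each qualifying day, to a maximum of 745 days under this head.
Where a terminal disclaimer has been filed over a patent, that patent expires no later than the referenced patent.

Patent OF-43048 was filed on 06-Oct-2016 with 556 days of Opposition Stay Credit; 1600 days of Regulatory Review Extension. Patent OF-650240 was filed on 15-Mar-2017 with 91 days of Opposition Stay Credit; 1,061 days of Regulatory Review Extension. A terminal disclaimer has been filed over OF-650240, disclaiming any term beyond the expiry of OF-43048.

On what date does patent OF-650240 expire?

June 29, 2043

Natural term of OF-650240:
  Base: filing + 24 years → 15 March 2041.
  Opposition Stay Credit: +91 days → 14 June 2041.
  Regulatory Review Extension: 1061 days claimed exceeds the 745-day cap, so +745 days → 29 June 2043.
Expiry of referenced patent OF-43048:
  Base: filing + 24 years → 6 October 2040.
  Opposition Stay Credit: +556 days → 15 April 2042.
  Regulatory Review Extension: 1600 days claimed exceeds the 745-day cap, so +745 days → 29 April 2044.
Terminal disclaimer: OF-650240 expires on the earlier of 29 June 2043 and 29 April 2044.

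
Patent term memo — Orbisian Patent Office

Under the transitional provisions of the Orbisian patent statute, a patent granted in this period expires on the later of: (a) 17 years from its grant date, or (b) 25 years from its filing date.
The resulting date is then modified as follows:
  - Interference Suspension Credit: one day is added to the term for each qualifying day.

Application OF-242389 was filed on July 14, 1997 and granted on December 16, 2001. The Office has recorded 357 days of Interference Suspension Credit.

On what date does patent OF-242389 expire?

2023-07-06

(a) grant + 17 years → 16 December 2018.
(b) filing + 25 years → 14 July 2022.
Later of the two: 14 July 2022.
Interference Suspension Credit: +357 days → 6 July 2023.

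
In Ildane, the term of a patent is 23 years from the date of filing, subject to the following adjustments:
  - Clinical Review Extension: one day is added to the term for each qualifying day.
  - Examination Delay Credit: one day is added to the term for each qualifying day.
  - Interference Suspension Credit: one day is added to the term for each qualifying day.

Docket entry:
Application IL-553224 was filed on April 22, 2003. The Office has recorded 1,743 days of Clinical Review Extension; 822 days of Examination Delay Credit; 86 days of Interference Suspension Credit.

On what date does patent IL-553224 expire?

2033-07-25

Base term: filing date + 23 years → 22 April 2026.
Clinical Review Extension: +1743 days → 29 January 2031.
Examination Delay Credit: +822 days → 30 April 2033.
Interference Suspension Credit: +86 days → 25 July 2033.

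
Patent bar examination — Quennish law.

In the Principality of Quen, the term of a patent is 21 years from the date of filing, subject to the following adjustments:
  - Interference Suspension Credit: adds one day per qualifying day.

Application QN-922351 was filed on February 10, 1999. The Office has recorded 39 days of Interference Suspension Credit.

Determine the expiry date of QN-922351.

2020-03-20

Base term: filing date + 21 years → 10 February 2020.
Interference Suspension Credit: +39 days → 20 March 2020.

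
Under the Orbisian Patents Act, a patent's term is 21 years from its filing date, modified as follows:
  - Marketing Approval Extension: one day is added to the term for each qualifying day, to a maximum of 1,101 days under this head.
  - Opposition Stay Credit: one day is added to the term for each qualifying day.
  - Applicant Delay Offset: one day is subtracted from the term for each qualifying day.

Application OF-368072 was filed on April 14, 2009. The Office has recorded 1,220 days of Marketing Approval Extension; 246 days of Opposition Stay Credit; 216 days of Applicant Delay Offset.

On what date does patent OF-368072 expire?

2033-05-19

Base term: filing date + 21 years → 14 April 2030.
Marketing Approval Extension: 1220 days claimed exceeds the 1101-day cap, so +1101 days → 19 April 2033.
Opposition Stay Credit: +246 days → 21 December 2033.
Applicant Delay Offset: −216 days → 19 May 2033.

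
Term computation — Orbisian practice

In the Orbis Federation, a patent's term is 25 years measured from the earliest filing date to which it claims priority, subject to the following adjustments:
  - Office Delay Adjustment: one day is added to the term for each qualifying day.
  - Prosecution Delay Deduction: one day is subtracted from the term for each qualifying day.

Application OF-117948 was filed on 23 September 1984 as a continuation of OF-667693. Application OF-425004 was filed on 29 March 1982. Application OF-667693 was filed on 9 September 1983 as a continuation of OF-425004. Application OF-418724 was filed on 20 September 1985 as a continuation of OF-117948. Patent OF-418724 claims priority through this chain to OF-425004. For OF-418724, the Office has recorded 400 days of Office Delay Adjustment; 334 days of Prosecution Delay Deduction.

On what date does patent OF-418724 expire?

June 3, 2007

Earliest priority filing: 29 March 1982.
Base term: 29 March 1982 + 25 years → 29 March 2007.
Office Delay Adjustment: +400 days → 2 May 2008.
Prosecution Delay Deduction: −334 days → 3 June 2007.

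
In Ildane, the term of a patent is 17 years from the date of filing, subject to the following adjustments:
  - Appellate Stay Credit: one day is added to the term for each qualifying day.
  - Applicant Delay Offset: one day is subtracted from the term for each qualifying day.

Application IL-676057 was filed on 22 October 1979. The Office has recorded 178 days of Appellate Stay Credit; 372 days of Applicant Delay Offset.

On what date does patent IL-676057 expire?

April 11, 1996

Base term: filing date + 17 years → 22 October 1996.
Appellate Stay Credit: +178 days → 18 April 1997.
Applicant Delay Offset: −372 days → 11 April 1996.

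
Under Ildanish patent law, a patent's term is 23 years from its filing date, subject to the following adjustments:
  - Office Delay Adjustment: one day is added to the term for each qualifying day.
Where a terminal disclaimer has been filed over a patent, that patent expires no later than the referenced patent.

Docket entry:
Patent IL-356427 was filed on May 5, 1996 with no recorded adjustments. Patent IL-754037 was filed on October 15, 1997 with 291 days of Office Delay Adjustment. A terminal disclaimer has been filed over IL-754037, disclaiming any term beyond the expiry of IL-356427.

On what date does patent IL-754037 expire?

Natural term of IL-754037:
  Base: filing + 23 years → 15 October 2020.
  Office Delay Adjustment: +291 days → 2 August 2021.
Expiry of referenced patent IL-356427:
  Base: filing + 23 years → 5 May 2019.
Terminal disclaimer: IL-754037 expires on the earlier of 2 August 2021 and 5 May 2019.

May 5, 2019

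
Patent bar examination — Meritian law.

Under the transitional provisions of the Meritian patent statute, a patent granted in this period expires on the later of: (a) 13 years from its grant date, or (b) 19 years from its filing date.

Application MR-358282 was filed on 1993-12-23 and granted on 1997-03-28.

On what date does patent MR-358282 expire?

December 23, 2012

(a) grant + 13 years → 28 March 2010.
(b) filing + 19 years → 23 December 2012.
Later of the two: 23 December 2012.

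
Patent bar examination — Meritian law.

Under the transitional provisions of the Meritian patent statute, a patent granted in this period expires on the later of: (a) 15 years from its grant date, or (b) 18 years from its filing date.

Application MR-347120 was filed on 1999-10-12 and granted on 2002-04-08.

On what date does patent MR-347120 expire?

2017-10-12

(a) grant + 15 years → 8 April 2017.
(b) filing + 18 years → 12 October 2017.
Later of the two: 12 October 2017.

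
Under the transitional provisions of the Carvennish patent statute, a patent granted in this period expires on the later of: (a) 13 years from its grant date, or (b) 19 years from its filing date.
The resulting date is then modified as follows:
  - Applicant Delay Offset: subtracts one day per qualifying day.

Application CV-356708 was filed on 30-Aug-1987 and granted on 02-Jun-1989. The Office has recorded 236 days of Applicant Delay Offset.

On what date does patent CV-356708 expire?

January 6, 2006

(a) grant + 13 years → 2 June 2002.
(b) filing + 19 years → 30 August 2006.
Later of the two: 30 August 2006.
Applicant Delay Offset: −236 days → 6 January 2006.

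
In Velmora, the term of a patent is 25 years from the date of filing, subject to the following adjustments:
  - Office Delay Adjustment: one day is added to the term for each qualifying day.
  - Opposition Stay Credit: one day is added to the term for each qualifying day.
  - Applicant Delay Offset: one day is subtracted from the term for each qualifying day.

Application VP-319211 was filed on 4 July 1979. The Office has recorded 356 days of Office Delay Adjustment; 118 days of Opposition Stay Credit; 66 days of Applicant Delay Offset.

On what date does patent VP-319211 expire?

Base term: filing date + 25 years → 4 July 2004.
Office Delay Adjustment: +356 days → 25 June 2005.
Opposition Stay Credit: +118 days → 21 October 2005.
Applicant Delay Offset: −66 days → 16 August 2005.

August 16, 2005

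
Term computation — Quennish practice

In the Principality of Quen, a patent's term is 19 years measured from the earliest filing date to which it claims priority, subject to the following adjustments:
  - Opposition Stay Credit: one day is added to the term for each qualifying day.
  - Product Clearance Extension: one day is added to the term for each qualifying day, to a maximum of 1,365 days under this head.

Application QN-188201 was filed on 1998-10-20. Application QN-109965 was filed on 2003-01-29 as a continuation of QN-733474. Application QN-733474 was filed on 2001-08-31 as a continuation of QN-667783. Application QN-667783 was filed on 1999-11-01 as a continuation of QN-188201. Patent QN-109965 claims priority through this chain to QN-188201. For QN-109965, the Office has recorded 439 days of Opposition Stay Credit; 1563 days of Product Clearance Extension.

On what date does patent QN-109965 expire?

September 28, 2022

Earliest priority filing: 20 October 1998.
Base term: 20 October 1998 + 19 years → 20 October 2017.
Opposition Stay Credit: +439 days → 2 January 2019.
Product Clearance Extension: 1563 days claimed exceeds the 1365-day cap, so +1365 days → 28 September 2022.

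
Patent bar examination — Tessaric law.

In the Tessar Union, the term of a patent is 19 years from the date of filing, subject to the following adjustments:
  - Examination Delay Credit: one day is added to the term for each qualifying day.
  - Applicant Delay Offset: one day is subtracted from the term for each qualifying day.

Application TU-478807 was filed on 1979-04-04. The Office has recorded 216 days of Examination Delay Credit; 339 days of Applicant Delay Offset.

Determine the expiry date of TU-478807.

Base term: filing date + 19 years → 4 April 1998.
Examination Delay Credit: +216 days → 6 November 1998.
Applicant Delay Offset: −339 days → 2 December 1997.

1997-12-02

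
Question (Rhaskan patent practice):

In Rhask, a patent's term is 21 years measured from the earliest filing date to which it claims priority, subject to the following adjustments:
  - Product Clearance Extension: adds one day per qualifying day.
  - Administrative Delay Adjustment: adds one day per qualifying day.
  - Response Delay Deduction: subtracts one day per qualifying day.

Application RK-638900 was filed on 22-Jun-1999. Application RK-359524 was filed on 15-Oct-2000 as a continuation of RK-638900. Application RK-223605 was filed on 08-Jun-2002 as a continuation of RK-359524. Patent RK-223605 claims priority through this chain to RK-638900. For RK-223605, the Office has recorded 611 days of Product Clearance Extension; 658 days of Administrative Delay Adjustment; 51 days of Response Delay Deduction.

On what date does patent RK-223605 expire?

Earliest priority filing: 22 June 1999.
Base term: 22 June 1999 + 21 years → 22 June 2020.
Product Clearance Extension: +611 days → 23 February 2022.
Administrative Delay Adjustment: +658 days → 13 December 2023.
Response Delay Deduction: −51 days → 23 October 2023.

2023-10-23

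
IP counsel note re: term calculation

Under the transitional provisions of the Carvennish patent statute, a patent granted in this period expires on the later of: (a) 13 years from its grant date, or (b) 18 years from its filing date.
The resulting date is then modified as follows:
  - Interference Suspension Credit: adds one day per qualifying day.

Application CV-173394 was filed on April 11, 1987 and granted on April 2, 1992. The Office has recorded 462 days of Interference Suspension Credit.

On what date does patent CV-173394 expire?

(a) grant + 13 years → 2 April 2005.
(b) filing + 18 years → 11 April 2005.
Later of the two: 11 April 2005.
Interference Suspension Credit: +462 days → 17 July 2006.

2006-07-17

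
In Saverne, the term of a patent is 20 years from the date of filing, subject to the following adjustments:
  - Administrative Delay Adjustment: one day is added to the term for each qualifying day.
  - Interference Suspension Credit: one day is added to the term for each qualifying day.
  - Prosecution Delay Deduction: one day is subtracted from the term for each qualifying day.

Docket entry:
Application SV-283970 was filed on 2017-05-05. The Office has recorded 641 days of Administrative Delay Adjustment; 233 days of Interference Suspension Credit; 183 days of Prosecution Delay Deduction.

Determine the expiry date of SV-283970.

Base term: filing date + 20 years → 5 May 2037.
Administrative Delay Adjustment: +641 days → 5 February 2039.
Interference Suspension Credit: +233 days → 26 September 2039.
Prosecution Delay Deduction: −183 days → 27 March 2039.

2039-03-27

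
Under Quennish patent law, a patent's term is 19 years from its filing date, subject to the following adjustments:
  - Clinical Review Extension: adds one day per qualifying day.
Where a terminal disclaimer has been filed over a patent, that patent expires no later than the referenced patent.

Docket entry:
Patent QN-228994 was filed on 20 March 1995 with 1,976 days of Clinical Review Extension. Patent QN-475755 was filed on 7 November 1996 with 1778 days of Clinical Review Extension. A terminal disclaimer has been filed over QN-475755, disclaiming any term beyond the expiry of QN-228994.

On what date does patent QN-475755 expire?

Natural term of QN-475755:
  Base: filing + 19 years → 7 November 2015.
  Clinical Review Extension: +1778 days → 19 September 2020.
Expiry of referenced patent QN-228994:
  Base: filing + 19 years → 20 March 2014.
  Clinical Review Extension: +1976 days → 17 August 2019.
Terminal disclaimer: QN-475755 expires on the earlier of 19 September 2020 and 17 August 2019.

2019-08-17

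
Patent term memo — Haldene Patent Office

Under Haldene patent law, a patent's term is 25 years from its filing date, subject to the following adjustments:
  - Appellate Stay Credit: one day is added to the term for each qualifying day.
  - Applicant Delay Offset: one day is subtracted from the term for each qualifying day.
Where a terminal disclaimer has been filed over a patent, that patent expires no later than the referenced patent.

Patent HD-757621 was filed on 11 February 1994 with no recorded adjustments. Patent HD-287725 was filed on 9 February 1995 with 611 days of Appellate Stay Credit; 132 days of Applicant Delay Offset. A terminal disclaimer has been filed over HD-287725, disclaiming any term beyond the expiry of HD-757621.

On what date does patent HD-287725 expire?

2019-02-11

Natural term of HD-287725:
  Base: filing + 25 years → 9 February 2020.
  Appellate Stay Credit: +611 days → 12 October 2021.
  Applicant Delay Offset: −132 days → 2 June 2021.
Expiry of referenced patent HD-757621:
  Base: filing + 25 years → 11 February 2019.
Terminal disclaimer: HD-287725 expires on the earlier of 2 June 2021 and 11 February 2019.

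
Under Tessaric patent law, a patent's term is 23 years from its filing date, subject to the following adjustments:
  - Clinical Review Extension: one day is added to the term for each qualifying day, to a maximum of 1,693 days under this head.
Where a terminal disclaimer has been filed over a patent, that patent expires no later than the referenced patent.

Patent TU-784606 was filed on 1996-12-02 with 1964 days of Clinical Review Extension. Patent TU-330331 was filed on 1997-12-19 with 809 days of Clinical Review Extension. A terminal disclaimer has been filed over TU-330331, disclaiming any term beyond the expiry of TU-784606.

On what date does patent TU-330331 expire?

Natural term of TU-330331:
  Base: filing + 23 years → 19 December 2020.
  Clinical Review Extension: 809 days (within the 1693-day cap) → +809 days → 8 March 2023.
Expiry of referenced patent TU-784606:
  Base: filing + 23 years → 2 December 2019.
  Clinical Review Extension: 1964 days claimed exceeds the 1693-day cap, so +1693 days → 21 July 2024.
Terminal disclaimer: TU-330331 expires on the earlier of 8 March 2023 and 21 July 2024.

2023-03-08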